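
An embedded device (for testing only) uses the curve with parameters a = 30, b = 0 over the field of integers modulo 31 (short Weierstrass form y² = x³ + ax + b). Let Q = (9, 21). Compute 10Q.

(1, 0)

Repeated addition: build up to 10Q.
2Q: tangent at (9, 21): λ = (3·9² + 30)/(2·21) ≡ 25/11. 11⁻¹ ≡ 17 (mod 31) since 11·17 = 187 ≡ 1, so λ ≡ 25·17 ≡ 22.
  x = λ² - 9 - 9 = 484 - 18 ≡ 1; y = λ·(9 - 1) - 21 ≡ 0. → (1, 0)
3Q: (1, 0) + (9, 21). λ = (21 - 0)/(9 - 1) ≡ 21/8 mod 31. 8⁻¹ ≡ 4 (mod 31), so λ ≡ 22.
  x = λ² - 1 - 9 = 484 - 10 ≡ 9; y = λ·(1 - 9) - 0 ≡ 10. → (9, 10)
4Q: (9, 10) + (9, 21): same x and y₁ ≡ -y₂, so the sum is the point at infinity.
5Q: the point at infinity + (9, 21) = (9, 21) (identity).
6Q: tangent at (9, 21): λ = (3·9² + 30)/(2·21) ≡ 25/11. 11⁻¹ ≡ 17 (mod 31) since 11·17 = 187 ≡ 1, so λ ≡ 25·17 ≡ 22.
  x = λ² - 9 - 9 = 484 - 18 ≡ 1; y = λ·(9 - 1) - 21 ≡ 0. → (1, 0)
7Q: (1, 0) + (9, 21). λ = (21 - 0)/(9 - 1) ≡ 21/8 mod 31. 8⁻¹ ≡ 4 (mod 31) since 8·4 = 32 ≡ 1, so λ ≡ 22.
  x = λ² - 1 - 9 = 484 - 10 ≡ 9; y = λ·(1 - 9) - 0 ≡ 10. → (9, 10)
8Q: (9, 10) + (9, 21): same x and y₁ ≡ -y₂, so the sum is the point at infinity.
9Q: the point at infinity + (9, 21) = (9, 21) (identity).
10Q: tangent at (9, 21): λ = (3·9² + 30)/(2·21) ≡ 25/11. 11⁻¹ ≡ 17 (mod 31), so λ ≡ 25·17 ≡ 22.
  x = λ² - 9 - 9 = 484 - 18 ≡ 1; y = λ·(9 - 1) - 21 ≡ 0. → (1, 0)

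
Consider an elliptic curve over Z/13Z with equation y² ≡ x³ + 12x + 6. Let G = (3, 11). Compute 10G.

(2, 8)

Repeated addition: build up to 10G.
2G: tangent at (3, 11): λ = (3·3² + 12)/(2·11) ≡ 0/9. 9⁻¹ ≡ 3 (mod 13) since 9·3 = 27 ≡ 1, so λ ≡ 0·3 ≡ 0.
  x = λ² - 3 - 3 = 0 - 6 ≡ 7; y = λ·(3 - 7) - 11 ≡ 2. → (7, 2)
3G: (7, 2) + (3, 11). λ = (11 - 2)/(3 - 7) ≡ 9/9 mod 13. 9⁻¹ ≡ 3 (mod 13) since 9·3 = 27 ≡ 1, so λ ≡ 1.
  x = λ² - 7 - 3 = 1 - 10 ≡ 4; y = λ·(7 - 4) - 2 ≡ 1. → (4, 1)
4G: (4, 1) + (3, 11). λ = (11 - 1)/(3 - 4) ≡ 10/12 mod 13. 12⁻¹ ≡ 12 (mod 13) since 12·12 = 144 ≡ 1, so λ ≡ 3.
  x = λ² - 4 - 3 = 9 - 7 ≡ 2; y = λ·(4 - 2) - 1 ≡ 5. → (2, 5)
5G: (2, 5) + (3, 11). λ = (11 - 5)/(3 - 2) ≡ 6/1 mod 13. 1⁻¹ ≡ 1 (mod 13) since 1·1 = 1 ≡ 1, so λ ≡ 6.
  x = λ² - 2 - 3 = 36 - 5 ≡ 5; y = λ·(2 - 5) - 5 ≡ 3. → (5, 3)
6G: (5, 3) + (3, 11). λ = (11 - 3)/(3 - 5) ≡ 8/11 mod 13. 11⁻¹ ≡ 6 (mod 13), so λ ≡ 9.
  x = λ² - 5 - 3 = 81 - 8 ≡ 8; y = λ·(5 - 8) - 3 ≡ 9. → (8, 9)
7G: (8, 9) + (3, 11). λ = (11 - 9)/(3 - 8) ≡ 2/8 mod 13. 8⁻¹ ≡ 5 (mod 13), so λ ≡ 10.
  x = λ² - 8 - 3 = 100 - 11 ≡ 11; y = λ·(8 - 11) - 9 ≡ 0. → (11, 0)
8G: (11, 0) + (3, 11). λ = (11 - 0)/(3 - 11) ≡ 11/5 mod 13. 5⁻¹ ≡ 8 (mod 13) since 5·8 = 40 ≡ 1, so λ ≡ 10.
  x = λ² - 11 - 3 = 100 - 14 ≡ 8; y = λ·(11 - 8) - 0 ≡ 4. → (8, 4)
9G: (8, 4) + (3, 11). λ = (11 - 4)/(3 - 8) ≡ 7/8 mod 13. 8⁻¹ ≡ 5 (mod 13), so λ ≡ 9.
  x = λ² - 8 - 3 = 81 - 11 ≡ 5; y = λ·(8 - 5) - 4 ≡ 10. → (5, 10)
10G: (5, 10) + (3, 11). λ = (11 - 10)/(3 - 5) ≡ 1/11 mod 13. 11⁻¹ ≡ 6 (mod 13), so λ ≡ 6.
  x = λ² - 5 - 3 = 36 - 8 ≡ 2; y = λ·(5 - 2) - 10 ≡ 8. → (2, 8)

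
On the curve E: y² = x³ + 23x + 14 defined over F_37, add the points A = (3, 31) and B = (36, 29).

(26, 13)

(3, 31) + (36, 29). λ = (29 - 31)/(36 - 3) ≡ 35/33 mod 37. 33⁻¹ ≡ 9 (mod 37) since 33·9 = 297 ≡ 1, so λ ≡ 19.
  x = λ² - 3 - 36 = 361 - 39 ≡ 26; y = λ·(3 - 26) - 31 ≡ 13. → (26, 13)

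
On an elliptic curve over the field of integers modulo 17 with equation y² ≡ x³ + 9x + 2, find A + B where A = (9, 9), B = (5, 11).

(16, 3)

(9, 9) + (5, 11). λ = (11 - 9)/(5 - 9) ≡ 2/13 mod 17. 13⁻¹ ≡ 4 (mod 17), so λ ≡ 8.
  x = λ² - 9 - 5 = 64 - 14 ≡ 16; y = λ·(9 - 16) - 9 ≡ 3. → (16, 3)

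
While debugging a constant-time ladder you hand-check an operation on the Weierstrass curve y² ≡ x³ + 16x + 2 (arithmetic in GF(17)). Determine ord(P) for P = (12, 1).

2P: tangent at (12, 1): λ = (3·12² + 16)/(2·1) ≡ 6/2. 2⁻¹ ≡ 9 (mod 17) since 2·9 = 18 ≡ 1, so λ ≡ 6·9 ≡ 3.
  x = λ² - 12 - 12 = 9 - 24 ≡ 2; y = λ·(12 - 2) - 1 ≡ 12. → (2, 12)
3P: (2, 12) + (12, 1). λ = (1 - 12)/(12 - 2) ≡ 6/10 mod 17. 10⁻¹ ≡ 12 (mod 17) since 10·12 = 120 ≡ 1, so λ ≡ 4.
  x = λ² - 2 - 12 = 16 - 14 ≡ 2; y = λ·(2 - 2) - 12 ≡ 5. → (2, 5)
4P: (2, 5) + (12, 1). λ = (1 - 5)/(12 - 2) ≡ 13/10 mod 17. 10⁻¹ ≡ 12 (mod 17) since 10·12 = 120 ≡ 1, so λ ≡ 3.
  x = λ² - 2 - 12 = 9 - 14 ≡ 12; y = λ·(2 - 12) - 5 ≡ 16. → (12, 16)
5P: (12, 16) + (12, 1): same x and y₁ ≡ -y₂, so the sum is 𝒪.
5P = 𝒪, so the order is 5.

5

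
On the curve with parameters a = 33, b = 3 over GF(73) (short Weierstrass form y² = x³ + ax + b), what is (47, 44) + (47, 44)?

(15, 2)

tangent at (47, 44): λ = (3·47² + 33)/(2·44) ≡ 17/15. 15⁻¹ ≡ 39 (mod 73), so λ ≡ 17·39 ≡ 6.
  x = λ² - 47 - 47 = 36 - 94 ≡ 15; y = λ·(47 - 15) - 44 ≡ 2. → (15, 2)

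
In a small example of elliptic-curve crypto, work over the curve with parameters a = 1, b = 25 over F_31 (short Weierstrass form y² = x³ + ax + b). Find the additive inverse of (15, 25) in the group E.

(15, 6)

-(15, 25) = (15, -25 mod 31) = (15, 6).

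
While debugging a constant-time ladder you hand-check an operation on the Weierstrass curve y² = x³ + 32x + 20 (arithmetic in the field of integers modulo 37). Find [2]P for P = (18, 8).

(5, 3)

tangent at (18, 8): λ = (3·18² + 32)/(2·8) ≡ 5/16. 16⁻¹ ≡ 7 (mod 37) since 16·7 = 112 ≡ 1, so λ ≡ 5·7 ≡ 35.
  x = λ² - 18 - 18 = 1225 - 36 ≡ 5; y = λ·(18 - 5) - 8 ≡ 3. → (5, 3)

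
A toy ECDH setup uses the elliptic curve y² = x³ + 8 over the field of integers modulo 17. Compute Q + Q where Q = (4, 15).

tangent at (4, 15): λ = (3·4² + 0)/(2·15) ≡ 14/13. 13⁻¹ ≡ 4 (mod 17), so λ ≡ 14·4 ≡ 5.
  x = λ² - 4 - 4 = 25 - 8 ≡ 0; y = λ·(4 - 0) - 15 ≡ 5. → (0, 5)

(0, 5)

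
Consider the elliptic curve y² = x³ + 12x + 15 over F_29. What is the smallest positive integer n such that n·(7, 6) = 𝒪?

2P: tangent at (7, 6): λ = (3·7² + 12)/(2·6) ≡ 14/12. 12⁻¹ ≡ 17 (mod 29) since 12·17 = 204 ≡ 1, so λ ≡ 14·17 ≡ 6.
  x = λ² - 7 - 7 = 36 - 14 ≡ 22; y = λ·(7 - 22) - 6 ≡ 20. → (22, 20)
3P: (22, 20) + (7, 6). λ = (6 - 20)/(7 - 22) ≡ 15/14 mod 29. 14⁻¹ ≡ 27 (mod 29) since 14·27 = 378 ≡ 1, so λ ≡ 28.
  x = λ² - 22 - 7 = 784 - 29 ≡ 1; y = λ·(22 - 1) - 20 ≡ 17. → (1, 17)
4P: (1, 17) + (7, 6). λ = (6 - 17)/(7 - 1) ≡ 18/6 mod 29. 6⁻¹ ≡ 5 (mod 29), so λ ≡ 3.
  x = λ² - 1 - 7 = 9 - 8 ≡ 1; y = λ·(1 - 1) - 17 ≡ 12. → (1, 12)
5P: (1, 12) + (7, 6). λ = (6 - 12)/(7 - 1) ≡ 23/6 mod 29. 6⁻¹ ≡ 5 (mod 29), so λ ≡ 28.
  x = λ² - 1 - 7 = 784 - 8 ≡ 22; y = λ·(1 - 22) - 12 ≡ 9. → (22, 9)
6P: (22, 9) + (7, 6). λ = (6 - 9)/(7 - 22) ≡ 26/14 mod 29. 14⁻¹ ≡ 27 (mod 29), so λ ≡ 6.
  x = λ² - 22 - 7 = 36 - 29 ≡ 7; y = λ·(22 - 7) - 9 ≡ 23. → (7, 23)
7P: (7, 23) + (7, 6): same x and y₁ ≡ -y₂, so the sum is 𝒪.
7P = 𝒪, so the order is 7.

7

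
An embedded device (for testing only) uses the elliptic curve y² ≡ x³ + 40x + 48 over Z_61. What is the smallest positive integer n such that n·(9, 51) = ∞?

4

2P: tangent at (9, 51): λ = (3·9² + 40)/(2·51) ≡ 39/41. 41⁻¹ ≡ 3 (mod 61) since 41·3 = 123 ≡ 1, so λ ≡ 39·3 ≡ 56.
  x = λ² - 9 - 9 = 3136 - 18 ≡ 7; y = λ·(9 - 7) - 51 ≡ 0. → (7, 0)
3P: (7, 0) + (9, 51). λ = (51 - 0)/(9 - 7) ≡ 51/2 mod 61. 2⁻¹ ≡ 31 (mod 61), so λ ≡ 56.
  x = λ² - 7 - 9 = 3136 - 16 ≡ 9; y = λ·(7 - 9) - 0 ≡ 10. → (9, 10)
4P: (9, 10) + (9, 51): same x and y₁ ≡ -y₂, so the sum is ∞.
4P = ∞, so the order is 4.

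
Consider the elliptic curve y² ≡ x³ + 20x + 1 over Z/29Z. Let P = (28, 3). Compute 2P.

(3, 1)

tangent at (28, 3): λ = (3·28² + 20)/(2·3) ≡ 23/6. 6⁻¹ ≡ 5 (mod 29) since 6·5 = 30 ≡ 1, so λ ≡ 23·5 ≡ 28.
  x = λ² - 28 - 28 = 784 - 56 ≡ 3; y = λ·(28 - 3) - 3 ≡ 1. → (3, 1)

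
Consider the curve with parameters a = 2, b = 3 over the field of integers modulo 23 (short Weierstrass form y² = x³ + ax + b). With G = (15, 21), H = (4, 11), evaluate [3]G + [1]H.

(6, 22)

First 3G:
Repeated addition: build up to 3G.
2G: tangent at (15, 21): λ = (3·15² + 2)/(2·21) ≡ 10/19. 19⁻¹ ≡ 17 (mod 23), so λ ≡ 10·17 ≡ 9.
  x = λ² - 15 - 15 = 81 - 30 ≡ 5; y = λ·(15 - 5) - 21 ≡ 0. → (5, 0)
3G: (5, 0) + (15, 21). λ = (21 - 0)/(15 - 5) ≡ 21/10 mod 23. 10⁻¹ ≡ 7 (mod 23), so λ ≡ 9.
  x = λ² - 5 - 15 = 81 - 20 ≡ 15; y = λ·(5 - 15) - 0 ≡ 2. → (15, 2)
3G = (15, 2).
Finally 3G + H:
(15, 2) + (4, 11). λ = (11 - 2)/(4 - 15) ≡ 9/12 mod 23. 12⁻¹ ≡ 2 (mod 23), so λ ≡ 18.
  x = λ² - 15 - 4 = 324 - 19 ≡ 6; y = λ·(15 - 6) - 2 ≡ 22. → (6, 22)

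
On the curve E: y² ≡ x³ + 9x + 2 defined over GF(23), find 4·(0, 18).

(0, 5)

Write P = (0, 18).
Repeated addition: build up to 4P.
2P: tangent at (0, 18): λ = (3·0² + 9)/(2·18) ≡ 9/13. 13⁻¹ ≡ 16 (mod 23), so λ ≡ 9·16 ≡ 6.
  x = λ² - 0 - 0 = 36 - 0 ≡ 13; y = λ·(0 - 13) - 18 ≡ 19. → (13, 19)
3P: (13, 19) + (0, 18). λ = (18 - 19)/(0 - 13) ≡ 22/10 mod 23. 10⁻¹ ≡ 7 (mod 23) since 10·7 = 70 ≡ 1, so λ ≡ 16.
  x = λ² - 13 - 0 = 256 - 13 ≡ 13; y = λ·(13 - 13) - 19 ≡ 4. → (13, 4)
4P: (13, 4) + (0, 18). λ = (18 - 4)/(0 - 13) ≡ 14/10 mod 23. 10⁻¹ ≡ 7 (mod 23), so λ ≡ 6.
  x = λ² - 13 - 0 = 36 - 13 ≡ 0; y = λ·(13 - 0) - 4 ≡ 5. → (0, 5)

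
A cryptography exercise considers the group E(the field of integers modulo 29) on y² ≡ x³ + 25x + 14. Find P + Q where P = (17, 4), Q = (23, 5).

(14, 11)

(17, 4) + (23, 5). λ = (5 - 4)/(23 - 17) ≡ 1/6 mod 29. 6⁻¹ ≡ 5 (mod 29) since 6·5 = 30 ≡ 1, so λ ≡ 5.
  x = λ² - 17 - 23 = 25 - 40 ≡ 14; y = λ·(17 - 14) - 4 ≡ 11. → (14, 11)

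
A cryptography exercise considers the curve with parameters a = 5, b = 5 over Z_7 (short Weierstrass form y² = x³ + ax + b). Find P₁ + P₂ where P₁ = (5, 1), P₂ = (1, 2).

(5, 1) + (1, 2). λ = (2 - 1)/(1 - 5) ≡ 1/3 mod 7. 3⁻¹ ≡ 5 (mod 7) since 3·5 = 15 ≡ 1, so λ ≡ 5.
  x = λ² - 5 - 1 = 25 - 6 ≡ 5; y = λ·(5 - 5) - 1 ≡ 6. → (5, 6)

(5, 6)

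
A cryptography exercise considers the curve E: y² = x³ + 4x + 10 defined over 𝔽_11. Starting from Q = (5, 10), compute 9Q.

Repeated addition: build up to 9Q.
2Q: tangent at (5, 10): λ = (3·5² + 4)/(2·10) ≡ 2/9. 9⁻¹ ≡ 5 (mod 11) since 9·5 = 45 ≡ 1, so λ ≡ 2·5 ≡ 10.
  x = λ² - 5 - 5 = 100 - 10 ≡ 2; y = λ·(5 - 2) - 10 ≡ 9. → (2, 9)
3Q: (2, 9) + (5, 10). λ = (10 - 9)/(5 - 2) ≡ 1/3 mod 11. 3⁻¹ ≡ 4 (mod 11), so λ ≡ 4.
  x = λ² - 2 - 5 = 16 - 7 ≡ 9; y = λ·(2 - 9) - 9 ≡ 7. → (9, 7)
4Q: (9, 7) + (5, 10). λ = (10 - 7)/(5 - 9) ≡ 3/7 mod 11. 7⁻¹ ≡ 8 (mod 11), so λ ≡ 2.
  x = λ² - 9 - 5 = 4 - 14 ≡ 1; y = λ·(9 - 1) - 7 ≡ 9. → (1, 9)
5Q: (1, 9) + (5, 10). λ = (10 - 9)/(5 - 1) ≡ 1/4 mod 11. 4⁻¹ ≡ 3 (mod 11) since 4·3 = 12 ≡ 1, so λ ≡ 3.
  x = λ² - 1 - 5 = 9 - 6 ≡ 3; y = λ·(1 - 3) - 9 ≡ 7. → (3, 7)
6Q: (3, 7) + (5, 10). λ = (10 - 7)/(5 - 3) ≡ 3/2 mod 11. 2⁻¹ ≡ 6 (mod 11) since 2·6 = 12 ≡ 1, so λ ≡ 7.
  x = λ² - 3 - 5 = 49 - 8 ≡ 8; y = λ·(3 - 8) - 7 ≡ 2. → (8, 2)
7Q: (8, 2) + (5, 10). λ = (10 - 2)/(5 - 8) ≡ 8/8 mod 11. 8⁻¹ ≡ 7 (mod 11), so λ ≡ 1.
  x = λ² - 8 - 5 = 1 - 13 ≡ 10; y = λ·(8 - 10) - 2 ≡ 7. → (10, 7)
8Q: (10, 7) + (5, 10). λ = (10 - 7)/(5 - 10) ≡ 3/6 mod 11. 6⁻¹ ≡ 2 (mod 11) since 6·2 = 12 ≡ 1, so λ ≡ 6.
  x = λ² - 10 - 5 = 36 - 15 ≡ 10; y = λ·(10 - 10) - 7 ≡ 4. → (10, 4)
9Q: (10, 4) + (5, 10). λ = (10 - 4)/(5 - 10) ≡ 6/6 mod 11. 6⁻¹ ≡ 2 (mod 11) since 6·2 = 12 ≡ 1, so λ ≡ 1.
  x = λ² - 10 - 5 = 1 - 15 ≡ 8; y = λ·(10 - 8) - 4 ≡ 9. → (8, 9)

(8, 9)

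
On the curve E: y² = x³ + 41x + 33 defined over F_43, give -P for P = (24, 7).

(24, 36)

-(24, 7) = (24, -7 mod 43) = (24, 36).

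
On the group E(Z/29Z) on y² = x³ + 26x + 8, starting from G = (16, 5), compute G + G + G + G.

Repeated addition: build up to 4G.
2G: tangent at (16, 5): λ = (3·16² + 26)/(2·5) ≡ 11/10. 10⁻¹ ≡ 3 (mod 29), so λ ≡ 11·3 ≡ 4.
  x = λ² - 16 - 16 = 16 - 32 ≡ 13; y = λ·(16 - 13) - 5 ≡ 7. → (13, 7)
3G: (13, 7) + (16, 5). λ = (5 - 7)/(16 - 13) ≡ 27/3 mod 29. 3⁻¹ ≡ 10 (mod 29), so λ ≡ 9.
  x = λ² - 13 - 16 = 81 - 29 ≡ 23; y = λ·(13 - 23) - 7 ≡ 19. → (23, 19)
4G: (23, 19) + (16, 5). λ = (5 - 19)/(16 - 23) ≡ 15/22 mod 29. 22⁻¹ ≡ 4 (mod 29), so λ ≡ 2.
  x = λ² - 23 - 16 = 4 - 39 ≡ 23; y = λ·(23 - 23) - 19 ≡ 10. → (23, 10)

(23, 10)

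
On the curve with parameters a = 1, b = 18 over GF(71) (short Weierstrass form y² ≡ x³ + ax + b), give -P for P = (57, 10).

-(57, 10) = (57, -10 mod 71) = (57, 61).

(57, 61)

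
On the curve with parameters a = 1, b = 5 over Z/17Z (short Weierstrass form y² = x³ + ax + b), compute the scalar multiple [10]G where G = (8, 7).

O

Repeated addition: build up to 10G.
2G: tangent at (8, 7): λ = (3·8² + 1)/(2·7) ≡ 6/14. 14⁻¹ ≡ 11 (mod 17), so λ ≡ 6·11 ≡ 15.
  x = λ² - 8 - 8 = 225 - 16 ≡ 5; y = λ·(8 - 5) - 7 ≡ 4. → (5, 4)
3G: (5, 4) + (8, 7). λ = (7 - 4)/(8 - 5) ≡ 3/3 mod 17. 3⁻¹ ≡ 6 (mod 17) since 3·6 = 18 ≡ 1, so λ ≡ 1.
  x = λ² - 5 - 8 = 1 - 13 ≡ 5; y = λ·(5 - 5) - 4 ≡ 13. → (5, 13)
4G: (5, 13) + (8, 7). λ = (7 - 13)/(8 - 5) ≡ 11/3 mod 17. 3⁻¹ ≡ 6 (mod 17), so λ ≡ 15.
  x = λ² - 5 - 8 = 225 - 13 ≡ 8; y = λ·(5 - 8) - 13 ≡ 10. → (8, 10)
5G: (8, 10) + (8, 7): same x and y₁ ≡ -y₂, so the sum is O.
6G: O + (8, 7) = (8, 7) (identity).
7G: tangent at (8, 7): λ = (3·8² + 1)/(2·7) ≡ 6/14. 14⁻¹ ≡ 11 (mod 17), so λ ≡ 6·11 ≡ 15.
  x = λ² - 8 - 8 = 225 - 16 ≡ 5; y = λ·(8 - 5) - 7 ≡ 4. → (5, 4)
8G: (5, 4) + (8, 7). λ = (7 - 4)/(8 - 5) ≡ 3/3 mod 17. 3⁻¹ ≡ 6 (mod 17), so λ ≡ 1.
  x = λ² - 5 - 8 = 1 - 13 ≡ 5; y = λ·(5 - 5) - 4 ≡ 13. → (5, 13)
9G: (5, 13) + (8, 7). λ = (7 - 13)/(8 - 5) ≡ 11/3 mod 17. 3⁻¹ ≡ 6 (mod 17), so λ ≡ 15.
  x = λ² - 5 - 8 = 225 - 13 ≡ 8; y = λ·(5 - 8) - 13 ≡ 10. → (8, 10)
10G: (8, 10) + (8, 7): same x and y₁ ≡ -y₂, so the sum is O.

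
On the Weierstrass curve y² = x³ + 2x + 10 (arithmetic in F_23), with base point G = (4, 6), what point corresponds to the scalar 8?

(1, 17)

Double-and-add on 8 = (1000)₂. Start with G = (4, 6) for the leading 1-bit.
double: tangent at (4, 6): λ = (3·4² + 2)/(2·6) ≡ 4/12. 12⁻¹ ≡ 2 (mod 23) since 12·2 = 24 ≡ 1, so λ ≡ 4·2 ≡ 8.
  x = λ² - 4 - 4 = 64 - 8 ≡ 10; y = λ·(4 - 10) - 6 ≡ 15. → (10, 15)
double: tangent at (10, 15): λ = (3·10² + 2)/(2·15) ≡ 3/7. 7⁻¹ ≡ 10 (mod 23), so λ ≡ 3·10 ≡ 7.
  x = λ² - 10 - 10 = 49 - 20 ≡ 6; y = λ·(10 - 6) - 15 ≡ 13. → (6, 13)
double: tangent at (6, 13): λ = (3·6² + 2)/(2·13) ≡ 18/3. 3⁻¹ ≡ 8 (mod 23), so λ ≡ 18·8 ≡ 6.
  x = λ² - 6 - 6 = 36 - 12 ≡ 1; y = λ·(6 - 1) - 13 ≡ 17. → (1, 17)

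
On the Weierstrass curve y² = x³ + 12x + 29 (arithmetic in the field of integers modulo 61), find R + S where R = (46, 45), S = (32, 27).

(46, 45) + (32, 27). λ = (27 - 45)/(32 - 46) ≡ 43/47 mod 61. 47⁻¹ ≡ 13 (mod 61), so λ ≡ 10.
  x = λ² - 46 - 32 = 100 - 78 ≡ 22; y = λ·(46 - 22) - 45 ≡ 12. → (22, 12)

(22, 12)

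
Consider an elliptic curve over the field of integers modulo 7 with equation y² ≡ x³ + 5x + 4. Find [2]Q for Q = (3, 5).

tangent at (3, 5): λ = (3·3² + 5)/(2·5) ≡ 4/3. 3⁻¹ ≡ 5 (mod 7), so λ ≡ 4·5 ≡ 6.
  x = λ² - 3 - 3 = 36 - 6 ≡ 2; y = λ·(3 - 2) - 5 ≡ 1. → (2, 1)

(2, 1)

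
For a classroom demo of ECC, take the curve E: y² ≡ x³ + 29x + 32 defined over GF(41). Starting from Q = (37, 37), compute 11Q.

Double-and-add on 11 = (1011)₂. Start with Q = (37, 37) for the leading 1-bit.
double: tangent at (37, 37): λ = (3·37² + 29)/(2·37) ≡ 36/33. 33⁻¹ ≡ 5 (mod 41), so λ ≡ 36·5 ≡ 16.
  x = λ² - 37 - 37 = 256 - 74 ≡ 18; y = λ·(37 - 18) - 37 ≡ 21. → (18, 21)
double: tangent at (18, 21): λ = (3·18² + 29)/(2·21) ≡ 17/1. 1⁻¹ ≡ 1 (mod 41), so λ ≡ 17·1 ≡ 17.
  x = λ² - 18 - 18 = 289 - 36 ≡ 7; y = λ·(18 - 7) - 21 ≡ 2. → (7, 2)
add Q: (7, 2) + (37, 37). λ = (37 - 2)/(37 - 7) ≡ 35/30 mod 41. 30⁻¹ ≡ 26 (mod 41), so λ ≡ 8.
  x = λ² - 7 - 37 = 64 - 44 ≡ 20; y = λ·(7 - 20) - 2 ≡ 17. → (20, 17)
double: tangent at (20, 17): λ = (3·20² + 29)/(2·17) ≡ 40/34. 34⁻¹ ≡ 35 (mod 41), so λ ≡ 40·35 ≡ 6.
  x = λ² - 20 - 20 = 36 - 40 ≡ 37; y = λ·(20 - 37) - 17 ≡ 4. → (37, 4)
add Q: (37, 4) + (37, 37): same x and y₁ ≡ -y₂, so the sum is the point at infinity.

O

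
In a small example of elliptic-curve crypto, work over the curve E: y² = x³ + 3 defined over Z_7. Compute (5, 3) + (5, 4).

O

The two points share x = 5 and their y-coordinates satisfy 3 + 4 ≡ 0 (mod 7), so they are inverses. Their sum is O.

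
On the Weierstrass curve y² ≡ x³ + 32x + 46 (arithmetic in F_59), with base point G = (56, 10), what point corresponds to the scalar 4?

(37, 50)

Double-and-add on 4 = (100)₂. Start with G = (56, 10) for the leading 1-bit.
double: tangent at (56, 10): λ = (3·56² + 32)/(2·10) ≡ 0/20. 20⁻¹ ≡ 3 (mod 59), so λ ≡ 0·3 ≡ 0.
  x = λ² - 56 - 56 = 0 - 112 ≡ 6; y = λ·(56 - 6) - 10 ≡ 49. → (6, 49)
double: tangent at (6, 49): λ = (3·6² + 32)/(2·49) ≡ 22/39. 39⁻¹ ≡ 56 (mod 59), so λ ≡ 22·56 ≡ 52.
  x = λ² - 6 - 6 = 2704 - 12 ≡ 37; y = λ·(6 - 37) - 49 ≡ 50. → (37, 50)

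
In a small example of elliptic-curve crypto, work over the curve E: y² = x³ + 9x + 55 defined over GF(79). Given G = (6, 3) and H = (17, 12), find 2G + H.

First 2G:
Repeated addition: build up to 2G.
2G: tangent at (6, 3): λ = (3·6² + 9)/(2·3) ≡ 38/6. 6⁻¹ ≡ 66 (mod 79) since 6·66 = 396 ≡ 1, so λ ≡ 38·66 ≡ 59.
  x = λ² - 6 - 6 = 3481 - 12 ≡ 72; y = λ·(6 - 72) - 3 ≡ 53. → (72, 53)
2G = (72, 53).
Finally 2G + H:
(72, 53) + (17, 12). λ = (12 - 53)/(17 - 72) ≡ 38/24 mod 79. 24⁻¹ ≡ 56 (mod 79), so λ ≡ 74.
  x = λ² - 72 - 17 = 5476 - 89 ≡ 15; y = λ·(72 - 15) - 53 ≡ 57. → (15, 57)

(15, 57)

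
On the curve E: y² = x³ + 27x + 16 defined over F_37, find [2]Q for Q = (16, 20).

(4, 15)

tangent at (16, 20): λ = (3·16² + 27)/(2·20) ≡ 18/3. 3⁻¹ ≡ 25 (mod 37) since 3·25 = 75 ≡ 1, so λ ≡ 18·25 ≡ 6.
  x = λ² - 16 - 16 = 36 - 32 ≡ 4; y = λ·(16 - 4) - 20 ≡ 15. → (4, 15)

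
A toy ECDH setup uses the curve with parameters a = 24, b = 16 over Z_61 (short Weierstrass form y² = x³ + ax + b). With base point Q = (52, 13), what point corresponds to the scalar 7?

Double-and-add on 7 = (111)₂. Start with Q = (52, 13) for the leading 1-bit.
double: tangent at (52, 13): λ = (3·52² + 24)/(2·13) ≡ 23/26. 26⁻¹ ≡ 54 (mod 61) since 26·54 = 1404 ≡ 1, so λ ≡ 23·54 ≡ 22.
  x = λ² - 52 - 52 = 484 - 104 ≡ 14; y = λ·(52 - 14) - 13 ≡ 30. → (14, 30)
add Q: (14, 30) + (52, 13). λ = (13 - 30)/(52 - 14) ≡ 44/38 mod 61. 38⁻¹ ≡ 53 (mod 61) since 38·53 = 2014 ≡ 1, so λ ≡ 14.
  x = λ² - 14 - 52 = 196 - 66 ≡ 8; y = λ·(14 - 8) - 30 ≡ 54. → (8, 54)
double: tangent at (8, 54): λ = (3·8² + 24)/(2·54) ≡ 33/47. 47⁻¹ ≡ 13 (mod 61), so λ ≡ 33·13 ≡ 2.
  x = λ² - 8 - 8 = 4 - 16 ≡ 49; y = λ·(8 - 49) - 54 ≡ 47. → (49, 47)
add Q: (49, 47) + (52, 13). λ = (13 - 47)/(52 - 49) ≡ 27/3 mod 61. 3⁻¹ ≡ 41 (mod 61), so λ ≡ 9.
  x = λ² - 49 - 52 = 81 - 101 ≡ 41; y = λ·(49 - 41) - 47 ≡ 25. → (41, 25)

(41, 25)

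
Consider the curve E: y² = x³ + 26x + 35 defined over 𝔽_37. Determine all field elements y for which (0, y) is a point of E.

x³ + 26x + 35 = 35 ≡ 35 (mod 37).
35 is a non-residue mod 37; no y exists.

none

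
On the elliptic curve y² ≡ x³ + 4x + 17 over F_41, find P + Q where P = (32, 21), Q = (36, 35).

(16, 35)

(32, 21) + (36, 35). λ = (35 - 21)/(36 - 32) ≡ 14/4 mod 41. 4⁻¹ ≡ 31 (mod 41), so λ ≡ 24.
  x = λ² - 32 - 36 = 576 - 68 ≡ 16; y = λ·(32 - 16) - 21 ≡ 35. → (16, 35)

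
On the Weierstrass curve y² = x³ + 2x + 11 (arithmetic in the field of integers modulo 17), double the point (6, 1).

tangent at (6, 1): λ = (3·6² + 2)/(2·1) ≡ 8/2. 2⁻¹ ≡ 9 (mod 17), so λ ≡ 8·9 ≡ 4.
  x = λ² - 6 - 6 = 16 - 12 ≡ 4; y = λ·(6 - 4) - 1 ≡ 7. → (4, 7)

(4, 7)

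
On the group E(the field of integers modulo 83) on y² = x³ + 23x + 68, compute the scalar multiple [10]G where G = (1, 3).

Double-and-add on 10 = (1010)₂. Start with G = (1, 3) for the leading 1-bit.
double: tangent at (1, 3): λ = (3·1² + 23)/(2·3) ≡ 26/6. 6⁻¹ ≡ 14 (mod 83), so λ ≡ 26·14 ≡ 32.
  x = λ² - 1 - 1 = 1024 - 2 ≡ 26; y = λ·(1 - 26) - 3 ≡ 27. → (26, 27)
double: tangent at (26, 27): λ = (3·26² + 23)/(2·27) ≡ 59/54. 54⁻¹ ≡ 20 (mod 83), so λ ≡ 59·20 ≡ 18.
  x = λ² - 26 - 26 = 324 - 52 ≡ 23; y = λ·(26 - 23) - 27 ≡ 27. → (23, 27)
add G: (23, 27) + (1, 3). λ = (3 - 27)/(1 - 23) ≡ 59/61 mod 83. 61⁻¹ ≡ 49 (mod 83), so λ ≡ 69.
  x = λ² - 23 - 1 = 4761 - 24 ≡ 6; y = λ·(23 - 6) - 27 ≡ 67. → (6, 67)
double: tangent at (6, 67): λ = (3·6² + 23)/(2·67) ≡ 48/51. 51⁻¹ ≡ 70 (mod 83) since 51·70 = 3570 ≡ 1, so λ ≡ 48·70 ≡ 40.
  x = λ² - 6 - 6 = 1600 - 12 ≡ 11; y = λ·(6 - 11) - 67 ≡ 65. → (11, 65)

(11, 65)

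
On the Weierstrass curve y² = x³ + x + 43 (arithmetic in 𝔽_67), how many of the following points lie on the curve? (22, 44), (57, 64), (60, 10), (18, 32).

1

(22, 44): 44² ≡ 60, rhs ≡ 60 → on.
(57, 64): 64² ≡ 9, rhs ≡ 38 → off.
(60, 10): 10² ≡ 33, rhs ≡ 28 → off.
(18, 32): 32² ≡ 19, rhs ≡ 64 → off.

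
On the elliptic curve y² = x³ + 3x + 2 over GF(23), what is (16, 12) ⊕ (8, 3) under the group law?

(16, 12) + (8, 3). λ = (3 - 12)/(8 - 16) ≡ 14/15 mod 23. 15⁻¹ ≡ 20 (mod 23), so λ ≡ 4.
  x = λ² - 16 - 8 = 16 - 24 ≡ 15; y = λ·(16 - 15) - 12 ≡ 15. → (15, 15)

(15, 15)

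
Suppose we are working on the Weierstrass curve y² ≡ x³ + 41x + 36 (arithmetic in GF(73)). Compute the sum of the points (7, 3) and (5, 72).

(65, 27)

(7, 3) + (5, 72). λ = (72 - 3)/(5 - 7) ≡ 69/71 mod 73. 71⁻¹ ≡ 36 (mod 73), so λ ≡ 2.
  x = λ² - 7 - 5 = 4 - 12 ≡ 65; y = λ·(7 - 65) - 3 ≡ 27. → (65, 27)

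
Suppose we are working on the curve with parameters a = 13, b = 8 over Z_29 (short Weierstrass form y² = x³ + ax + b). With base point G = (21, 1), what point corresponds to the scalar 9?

Repeated addition: build up to 9G.
2G: tangent at (21, 1): λ = (3·21² + 13)/(2·1) ≡ 2/2. 2⁻¹ ≡ 15 (mod 29), so λ ≡ 2·15 ≡ 1.
  x = λ² - 21 - 21 = 1 - 42 ≡ 17; y = λ·(21 - 17) - 1 ≡ 3. → (17, 3)
3G: (17, 3) + (21, 1). λ = (1 - 3)/(21 - 17) ≡ 27/4 mod 29. 4⁻¹ ≡ 22 (mod 29) since 4·22 = 88 ≡ 1, so λ ≡ 14.
  x = λ² - 17 - 21 = 196 - 38 ≡ 13; y = λ·(17 - 13) - 3 ≡ 24. → (13, 24)
4G: (13, 24) + (21, 1). λ = (1 - 24)/(21 - 13) ≡ 6/8 mod 29. 8⁻¹ ≡ 11 (mod 29), so λ ≡ 8.
  x = λ² - 13 - 21 = 64 - 34 ≡ 1; y = λ·(13 - 1) - 24 ≡ 14. → (1, 14)
5G: (1, 14) + (21, 1). λ = (1 - 14)/(21 - 1) ≡ 16/20 mod 29. 20⁻¹ ≡ 16 (mod 29), so λ ≡ 24.
  x = λ² - 1 - 21 = 576 - 22 ≡ 3; y = λ·(1 - 3) - 14 ≡ 25. → (3, 25)
6G: (3, 25) + (21, 1). λ = (1 - 25)/(21 - 3) ≡ 5/18 mod 29. 18⁻¹ ≡ 21 (mod 29) since 18·21 = 378 ≡ 1, so λ ≡ 18.
  x = λ² - 3 - 21 = 324 - 24 ≡ 10; y = λ·(3 - 10) - 25 ≡ 23. → (10, 23)
7G: (10, 23) + (21, 1). λ = (1 - 23)/(21 - 10) ≡ 7/11 mod 29. 11⁻¹ ≡ 8 (mod 29), so λ ≡ 27.
  x = λ² - 10 - 21 = 729 - 31 ≡ 2; y = λ·(10 - 2) - 23 ≡ 19. → (2, 19)
8G: (2, 19) + (21, 1). λ = (1 - 19)/(21 - 2) ≡ 11/19 mod 29. 19⁻¹ ≡ 26 (mod 29) since 19·26 = 494 ≡ 1, so λ ≡ 25.
  x = λ² - 2 - 21 = 625 - 23 ≡ 22; y = λ·(2 - 22) - 19 ≡ 3. → (22, 3)
9G: (22, 3) + (21, 1). λ = (1 - 3)/(21 - 22) ≡ 27/28 mod 29. 28⁻¹ ≡ 28 (mod 29), so λ ≡ 2.
  x = λ² - 22 - 21 = 4 - 43 ≡ 19; y = λ·(22 - 19) - 3 ≡ 3. → (19, 3)

(19, 3)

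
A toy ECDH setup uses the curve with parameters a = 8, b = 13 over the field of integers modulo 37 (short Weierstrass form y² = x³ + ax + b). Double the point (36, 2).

tangent at (36, 2): λ = (3·36² + 8)/(2·2) ≡ 11/4. 4⁻¹ ≡ 28 (mod 37), so λ ≡ 11·28 ≡ 12.
  x = λ² - 36 - 36 = 144 - 72 ≡ 35; y = λ·(36 - 35) - 2 ≡ 10. → (35, 10)

(35, 10)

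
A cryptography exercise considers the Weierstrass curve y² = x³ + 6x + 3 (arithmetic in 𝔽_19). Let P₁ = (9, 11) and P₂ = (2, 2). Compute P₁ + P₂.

(5, 5)

(9, 11) + (2, 2). λ = (2 - 11)/(2 - 9) ≡ 10/12 mod 19. 12⁻¹ ≡ 8 (mod 19) since 12·8 = 96 ≡ 1, so λ ≡ 4.
  x = λ² - 9 - 2 = 16 - 11 ≡ 5; y = λ·(9 - 5) - 11 ≡ 5. → (5, 5)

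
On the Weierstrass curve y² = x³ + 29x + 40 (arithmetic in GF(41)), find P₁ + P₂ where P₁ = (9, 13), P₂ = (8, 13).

(24, 28)

(9, 13) + (8, 13). λ = (13 - 13)/(8 - 9) ≡ 0/40 mod 41. 40⁻¹ ≡ 40 (mod 41), so λ ≡ 0.
  x = λ² - 9 - 8 = 0 - 17 ≡ 24; y = λ·(9 - 24) - 13 ≡ 28. → (24, 28)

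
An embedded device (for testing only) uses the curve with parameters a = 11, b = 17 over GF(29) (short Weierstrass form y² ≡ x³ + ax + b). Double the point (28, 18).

tangent at (28, 18): λ = (3·28² + 11)/(2·18) ≡ 14/7. 7⁻¹ ≡ 25 (mod 29) since 7·25 = 175 ≡ 1, so λ ≡ 14·25 ≡ 2.
  x = λ² - 28 - 28 = 4 - 56 ≡ 6; y = λ·(28 - 6) - 18 ≡ 26. → (6, 26)

(6, 26)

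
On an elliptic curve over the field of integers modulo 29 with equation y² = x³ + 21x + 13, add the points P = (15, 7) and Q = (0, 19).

(10, 18)

(15, 7) + (0, 19). λ = (19 - 7)/(0 - 15) ≡ 12/14 mod 29. 14⁻¹ ≡ 27 (mod 29) since 14·27 = 378 ≡ 1, so λ ≡ 5.
  x = λ² - 15 - 0 = 25 - 15 ≡ 10; y = λ·(15 - 10) - 7 ≡ 18. → (10, 18)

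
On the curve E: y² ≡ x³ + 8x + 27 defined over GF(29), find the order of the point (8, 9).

2P: tangent at (8, 9): λ = (3·8² + 8)/(2·9) ≡ 26/18. 18⁻¹ ≡ 21 (mod 29) since 18·21 = 378 ≡ 1, so λ ≡ 26·21 ≡ 24.
  x = λ² - 8 - 8 = 576 - 16 ≡ 9; y = λ·(8 - 9) - 9 ≡ 25. → (9, 25)
3P: (9, 25) + (8, 9). λ = (9 - 25)/(8 - 9) ≡ 13/28 mod 29. 28⁻¹ ≡ 28 (mod 29) since 28·28 = 784 ≡ 1, so λ ≡ 16.
  x = λ² - 9 - 8 = 256 - 17 ≡ 7; y = λ·(9 - 7) - 25 ≡ 7. → (7, 7)
4P: (7, 7) + (8, 9). λ = (9 - 7)/(8 - 7) ≡ 2/1 mod 29. 1⁻¹ ≡ 1 (mod 29), so λ ≡ 2.
  x = λ² - 7 - 8 = 4 - 15 ≡ 18; y = λ·(7 - 18) - 7 ≡ 0. → (18, 0)
5P: (18, 0) + (8, 9). λ = (9 - 0)/(8 - 18) ≡ 9/19 mod 29. 19⁻¹ ≡ 26 (mod 29) since 19·26 = 494 ≡ 1, so λ ≡ 2.
  x = λ² - 18 - 8 = 4 - 26 ≡ 7; y = λ·(18 - 7) - 0 ≡ 22. → (7, 22)
6P: (7, 22) + (8, 9). λ = (9 - 22)/(8 - 7) ≡ 16/1 mod 29. 1⁻¹ ≡ 1 (mod 29) since 1·1 = 1 ≡ 1, so λ ≡ 16.
  x = λ² - 7 - 8 = 256 - 15 ≡ 9; y = λ·(7 - 9) - 22 ≡ 4. → (9, 4)
7P: (9, 4) + (8, 9). λ = (9 - 4)/(8 - 9) ≡ 5/28 mod 29. 28⁻¹ ≡ 28 (mod 29) since 28·28 = 784 ≡ 1, so λ ≡ 24.
  x = λ² - 9 - 8 = 576 - 17 ≡ 8; y = λ·(9 - 8) - 4 ≡ 20. → (8, 20)
8P: (8, 20) + (8, 9): same x and y₁ ≡ -y₂, so the sum is the point at infinity.
8P = the point at infinity, so the order is 8.

8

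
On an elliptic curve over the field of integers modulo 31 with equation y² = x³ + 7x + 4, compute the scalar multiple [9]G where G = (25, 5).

(18, 14)

Double-and-add on 9 = (1001)₂. Start with G = (25, 5) for the leading 1-bit.
double: tangent at (25, 5): λ = (3·25² + 7)/(2·5) ≡ 22/10. 10⁻¹ ≡ 28 (mod 31), so λ ≡ 22·28 ≡ 27.
  x = λ² - 25 - 25 = 729 - 50 ≡ 28; y = λ·(25 - 28) - 5 ≡ 7. → (28, 7)
double: tangent at (28, 7): λ = (3·28² + 7)/(2·7) ≡ 3/14. 14⁻¹ ≡ 20 (mod 31), so λ ≡ 3·20 ≡ 29.
  x = λ² - 28 - 28 = 841 - 56 ≡ 10; y = λ·(28 - 10) - 7 ≡ 19. → (10, 19)
double: tangent at (10, 19): λ = (3·10² + 7)/(2·19) ≡ 28/7. 7⁻¹ ≡ 9 (mod 31), so λ ≡ 28·9 ≡ 4.
  x = λ² - 10 - 10 = 16 - 20 ≡ 27; y = λ·(10 - 27) - 19 ≡ 6. → (27, 6)
add G: (27, 6) + (25, 5). λ = (5 - 6)/(25 - 27) ≡ 30/29 mod 31. 29⁻¹ ≡ 15 (mod 31) since 29·15 = 435 ≡ 1, so λ ≡ 16.
  x = λ² - 27 - 25 = 256 - 52 ≡ 18; y = λ·(27 - 18) - 6 ≡ 14. → (18, 14)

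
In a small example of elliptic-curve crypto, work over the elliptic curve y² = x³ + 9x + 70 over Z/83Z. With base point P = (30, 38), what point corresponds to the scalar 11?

(23, 49)

Double-and-add on 11 = (1011)₂. Start with P = (30, 38) for the leading 1-bit.
double: tangent at (30, 38): λ = (3·30² + 9)/(2·38) ≡ 53/76. 76⁻¹ ≡ 71 (mod 83) since 76·71 = 5396 ≡ 1, so λ ≡ 53·71 ≡ 28.
  x = λ² - 30 - 30 = 784 - 60 ≡ 60; y = λ·(30 - 60) - 38 ≡ 35. → (60, 35)
double: tangent at (60, 35): λ = (3·60² + 9)/(2·35) ≡ 19/70. 70⁻¹ ≡ 51 (mod 83), so λ ≡ 19·51 ≡ 56.
  x = λ² - 60 - 60 = 3136 - 120 ≡ 28; y = λ·(60 - 28) - 35 ≡ 14. → (28, 14)
add P: (28, 14) + (30, 38). λ = (38 - 14)/(30 - 28) ≡ 24/2 mod 83. 2⁻¹ ≡ 42 (mod 83) since 2·42 = 84 ≡ 1, so λ ≡ 12.
  x = λ² - 28 - 30 = 144 - 58 ≡ 3; y = λ·(28 - 3) - 14 ≡ 37. → (3, 37)
double: tangent at (3, 37): λ = (3·3² + 9)/(2·37) ≡ 36/74. 74⁻¹ ≡ 46 (mod 83), so λ ≡ 36·46 ≡ 79.
  x = λ² - 3 - 3 = 6241 - 6 ≡ 10; y = λ·(3 - 10) - 37 ≡ 74. → (10, 74)
add P: (10, 74) + (30, 38). λ = (38 - 74)/(30 - 10) ≡ 47/20 mod 83. 20⁻¹ ≡ 54 (mod 83), so λ ≡ 48.
  x = λ² - 10 - 30 = 2304 - 40 ≡ 23; y = λ·(10 - 23) - 74 ≡ 49. → (23, 49)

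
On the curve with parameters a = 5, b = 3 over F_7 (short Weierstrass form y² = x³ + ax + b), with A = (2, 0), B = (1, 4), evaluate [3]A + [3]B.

O

First 3A:
Repeated addition: build up to 3A.
2A: (2, 0) + (2, 0): same x and y₁ ≡ -y₂, so the sum is 𝒪.
3A: 𝒪 + (2, 0) = (2, 0) (identity).
3A = (2, 0).
Next 3B:
Repeated addition: build up to 3B.
2B: tangent at (1, 4): λ = (3·1² + 5)/(2·4) ≡ 1/1. 1⁻¹ ≡ 1 (mod 7) since 1·1 = 1 ≡ 1, so λ ≡ 1·1 ≡ 1.
  x = λ² - 1 - 1 = 1 - 2 ≡ 6; y = λ·(1 - 6) - 4 ≡ 5. → (6, 5)
3B: (6, 5) + (1, 4). λ = (4 - 5)/(1 - 6) ≡ 6/2 mod 7. 2⁻¹ ≡ 4 (mod 7) since 2·4 = 8 ≡ 1, so λ ≡ 3.
  x = λ² - 6 - 1 = 9 - 7 ≡ 2; y = λ·(6 - 2) - 5 ≡ 0. → (2, 0)
3B = (2, 0).
Finally 3A + 3B:
(2, 0) + (2, 0): same x and y₁ ≡ -y₂, so the sum is 𝒪.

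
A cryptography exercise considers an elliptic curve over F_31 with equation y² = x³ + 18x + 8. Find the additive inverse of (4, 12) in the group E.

-(4, 12) = (4, -12 mod 31) = (4, 19).

(4, 19)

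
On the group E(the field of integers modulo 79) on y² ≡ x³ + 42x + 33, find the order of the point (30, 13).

2P: tangent at (30, 13): λ = (3·30² + 42)/(2·13) ≡ 56/26. 26⁻¹ ≡ 76 (mod 79), so λ ≡ 56·76 ≡ 69.
  x = λ² - 30 - 30 = 4761 - 60 ≡ 40; y = λ·(30 - 40) - 13 ≡ 8. → (40, 8)
3P: (40, 8) + (30, 13). λ = (13 - 8)/(30 - 40) ≡ 5/69 mod 79. 69⁻¹ ≡ 71 (mod 79), so λ ≡ 39.
  x = λ² - 40 - 30 = 1521 - 70 ≡ 29; y = λ·(40 - 29) - 8 ≡ 26. → (29, 26)
4P: (29, 26) + (30, 13). λ = (13 - 26)/(30 - 29) ≡ 66/1 mod 79. 1⁻¹ ≡ 1 (mod 79), so λ ≡ 66.
  x = λ² - 29 - 30 = 4356 - 59 ≡ 31; y = λ·(29 - 31) - 26 ≡ 0. → (31, 0)
5P: (31, 0) + (30, 13). λ = (13 - 0)/(30 - 31) ≡ 13/78 mod 79. 78⁻¹ ≡ 78 (mod 79) since 78·78 = 6084 ≡ 1, so λ ≡ 66.
  x = λ² - 31 - 30 = 4356 - 61 ≡ 29; y = λ·(31 - 29) - 0 ≡ 53. → (29, 53)
6P: (29, 53) + (30, 13). λ = (13 - 53)/(30 - 29) ≡ 39/1 mod 79. 1⁻¹ ≡ 1 (mod 79), so λ ≡ 39.
  x = λ² - 29 - 30 = 1521 - 59 ≡ 40; y = λ·(29 - 40) - 53 ≡ 71. → (40, 71)
7P: (40, 71) + (30, 13). λ = (13 - 71)/(30 - 40) ≡ 21/69 mod 79. 69⁻¹ ≡ 71 (mod 79), so λ ≡ 69.
  x = λ² - 40 - 30 = 4761 - 70 ≡ 30; y = λ·(40 - 30) - 71 ≡ 66. → (30, 66)
8P: (30, 66) + (30, 13): same x and y₁ ≡ -y₂, so the sum is O.
8P = O, so the order is 8.

8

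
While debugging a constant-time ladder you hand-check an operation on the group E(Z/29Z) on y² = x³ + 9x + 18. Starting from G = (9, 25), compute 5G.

(18, 26)

Double-and-add on 5 = (101)₂. Start with G = (9, 25) for the leading 1-bit.
double: tangent at (9, 25): λ = (3·9² + 9)/(2·25) ≡ 20/21. 21⁻¹ ≡ 18 (mod 29) since 21·18 = 378 ≡ 1, so λ ≡ 20·18 ≡ 12.
  x = λ² - 9 - 9 = 144 - 18 ≡ 10; y = λ·(9 - 10) - 25 ≡ 21. → (10, 21)
double: tangent at (10, 21): λ = (3·10² + 9)/(2·21) ≡ 19/13. 13⁻¹ ≡ 9 (mod 29) since 13·9 = 117 ≡ 1, so λ ≡ 19·9 ≡ 26.
  x = λ² - 10 - 10 = 676 - 20 ≡ 18; y = λ·(10 - 18) - 21 ≡ 3. → (18, 3)
add G: (18, 3) + (9, 25). λ = (25 - 3)/(9 - 18) ≡ 22/20 mod 29. 20⁻¹ ≡ 16 (mod 29) since 20·16 = 320 ≡ 1, so λ ≡ 4.
  x = λ² - 18 - 9 = 16 - 27 ≡ 18; y = λ·(18 - 18) - 3 ≡ 26. → (18, 26)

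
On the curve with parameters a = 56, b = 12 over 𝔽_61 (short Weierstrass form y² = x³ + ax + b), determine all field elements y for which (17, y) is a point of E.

none

x³ + 56x + 12 = 5877 ≡ 21 (mod 61).
21 is a non-residue mod 61; no y exists.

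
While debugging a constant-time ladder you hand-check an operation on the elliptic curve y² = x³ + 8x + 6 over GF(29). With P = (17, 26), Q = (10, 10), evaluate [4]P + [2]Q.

(19, 12)

First 4P:
Double-and-add on 4 = (100)₂. Start with P = (17, 26) for the leading 1-bit.
double: tangent at (17, 26): λ = (3·17² + 8)/(2·26) ≡ 5/23. 23⁻¹ ≡ 24 (mod 29) since 23·24 = 552 ≡ 1, so λ ≡ 5·24 ≡ 4.
  x = λ² - 17 - 17 = 16 - 34 ≡ 11; y = λ·(17 - 11) - 26 ≡ 27. → (11, 27)
double: tangent at (11, 27): λ = (3·11² + 8)/(2·27) ≡ 23/25. 25⁻¹ ≡ 7 (mod 29) since 25·7 = 175 ≡ 1, so λ ≡ 23·7 ≡ 16.
  x = λ² - 11 - 11 = 256 - 22 ≡ 2; y = λ·(11 - 2) - 27 ≡ 1. → (2, 1)
4P = (2, 1).
Next 2Q:
Repeated addition: build up to 2Q.
2Q: tangent at (10, 10): λ = (3·10² + 8)/(2·10) ≡ 18/20. 20⁻¹ ≡ 16 (mod 29), so λ ≡ 18·16 ≡ 27.
  x = λ² - 10 - 10 = 729 - 20 ≡ 13; y = λ·(10 - 13) - 10 ≡ 25. → (13, 25)
2Q = (13, 25).
Finally 4P + 2Q:
(2, 1) + (13, 25). λ = (25 - 1)/(13 - 2) ≡ 24/11 mod 29. 11⁻¹ ≡ 8 (mod 29), so λ ≡ 18.
  x = λ² - 2 - 13 = 324 - 15 ≡ 19; y = λ·(2 - 19) - 1 ≡ 12. → (19, 12)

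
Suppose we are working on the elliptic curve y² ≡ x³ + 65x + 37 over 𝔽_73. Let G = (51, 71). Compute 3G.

(17, 19)

Repeated addition: build up to 3G.
2G: tangent at (51, 71): λ = (3·51² + 65)/(2·71) ≡ 57/69. 69⁻¹ ≡ 18 (mod 73), so λ ≡ 57·18 ≡ 4.
  x = λ² - 51 - 51 = 16 - 102 ≡ 60; y = λ·(51 - 60) - 71 ≡ 39. → (60, 39)
3G: (60, 39) + (51, 71). λ = (71 - 39)/(51 - 60) ≡ 32/64 mod 73. 64⁻¹ ≡ 8 (mod 73) since 64·8 = 512 ≡ 1, so λ ≡ 37.
  x = λ² - 60 - 51 = 1369 - 111 ≡ 17; y = λ·(60 - 17) - 39 ≡ 19. → (17, 19)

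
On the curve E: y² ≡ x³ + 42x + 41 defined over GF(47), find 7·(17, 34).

Write G = (17, 34).
Double-and-add on 7 = (111)₂. Start with G = (17, 34) for the leading 1-bit.
double: tangent at (17, 34): λ = (3·17² + 42)/(2·34) ≡ 16/21. 21⁻¹ ≡ 9 (mod 47), so λ ≡ 16·9 ≡ 3.
  x = λ² - 17 - 17 = 9 - 34 ≡ 22; y = λ·(17 - 22) - 34 ≡ 45. → (22, 45)
add G: (22, 45) + (17, 34). λ = (34 - 45)/(17 - 22) ≡ 36/42 mod 47. 42⁻¹ ≡ 28 (mod 47) since 42·28 = 1176 ≡ 1, so λ ≡ 21.
  x = λ² - 22 - 17 = 441 - 39 ≡ 26; y = λ·(22 - 26) - 45 ≡ 12. → (26, 12)
double: tangent at (26, 12): λ = (3·26² + 42)/(2·12) ≡ 2/24. 24⁻¹ ≡ 2 (mod 47), so λ ≡ 2·2 ≡ 4.
  x = λ² - 26 - 26 = 16 - 52 ≡ 11; y = λ·(26 - 11) - 12 ≡ 1. → (11, 1)
add G: (11, 1) + (17, 34). λ = (34 - 1)/(17 - 11) ≡ 33/6 mod 47. 6⁻¹ ≡ 8 (mod 47) since 6·8 = 48 ≡ 1, so λ ≡ 29.
  x = λ² - 11 - 17 = 841 - 28 ≡ 14; y = λ·(11 - 14) - 1 ≡ 6. → (14, 6)

(14, 6)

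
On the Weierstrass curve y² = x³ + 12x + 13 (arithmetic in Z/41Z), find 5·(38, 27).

(4, 17)

Write G = (38, 27).
Repeated addition: build up to 5G.
2G: tangent at (38, 27): λ = (3·38² + 12)/(2·27) ≡ 39/13. 13⁻¹ ≡ 19 (mod 41), so λ ≡ 39·19 ≡ 3.
  x = λ² - 38 - 38 = 9 - 76 ≡ 15; y = λ·(38 - 15) - 27 ≡ 1. → (15, 1)
3G: (15, 1) + (38, 27). λ = (27 - 1)/(38 - 15) ≡ 26/23 mod 41. 23⁻¹ ≡ 25 (mod 41), so λ ≡ 35.
  x = λ² - 15 - 38 = 1225 - 53 ≡ 24; y = λ·(15 - 24) - 1 ≡ 12. → (24, 12)
4G: (24, 12) + (38, 27). λ = (27 - 12)/(38 - 24) ≡ 15/14 mod 41. 14⁻¹ ≡ 3 (mod 41) since 14·3 = 42 ≡ 1, so λ ≡ 4.
  x = λ² - 24 - 38 = 16 - 62 ≡ 36; y = λ·(24 - 36) - 12 ≡ 22. → (36, 22)
5G: (36, 22) + (38, 27). λ = (27 - 22)/(38 - 36) ≡ 5/2 mod 41. 2⁻¹ ≡ 21 (mod 41), so λ ≡ 23.
  x = λ² - 36 - 38 = 529 - 74 ≡ 4; y = λ·(36 - 4) - 22 ≡ 17. → (4, 17)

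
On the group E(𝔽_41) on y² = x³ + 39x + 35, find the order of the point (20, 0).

2

2P: (20, 0) + (20, 0): same x and y₁ ≡ -y₂, so the sum is O.
2P = O, so the order is 2.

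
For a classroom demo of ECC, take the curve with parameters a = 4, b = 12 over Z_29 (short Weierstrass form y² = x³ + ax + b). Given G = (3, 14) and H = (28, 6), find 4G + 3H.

First 4G:
Repeated addition: build up to 4G.
2G: tangent at (3, 14): λ = (3·3² + 4)/(2·14) ≡ 2/28. 28⁻¹ ≡ 28 (mod 29), so λ ≡ 2·28 ≡ 27.
  x = λ² - 3 - 3 = 729 - 6 ≡ 27; y = λ·(3 - 27) - 14 ≡ 5. → (27, 5)
3G: (27, 5) + (3, 14). λ = (14 - 5)/(3 - 27) ≡ 9/5 mod 29. 5⁻¹ ≡ 6 (mod 29) since 5·6 = 30 ≡ 1, so λ ≡ 25.
  x = λ² - 27 - 3 = 625 - 30 ≡ 15; y = λ·(27 - 15) - 5 ≡ 5. → (15, 5)
4G: (15, 5) + (3, 14). λ = (14 - 5)/(3 - 15) ≡ 9/17 mod 29. 17⁻¹ ≡ 12 (mod 29) since 17·12 = 204 ≡ 1, so λ ≡ 21.
  x = λ² - 15 - 3 = 441 - 18 ≡ 17; y = λ·(15 - 17) - 5 ≡ 11. → (17, 11)
4G = (17, 11).
Next 3H:
Repeated addition: build up to 3H.
2H: tangent at (28, 6): λ = (3·28² + 4)/(2·6) ≡ 7/12. 12⁻¹ ≡ 17 (mod 29) since 12·17 = 204 ≡ 1, so λ ≡ 7·17 ≡ 3.
  x = λ² - 28 - 28 = 9 - 56 ≡ 11; y = λ·(28 - 11) - 6 ≡ 16. → (11, 16)
3H: (11, 16) + (28, 6). λ = (6 - 16)/(28 - 11) ≡ 19/17 mod 29. 17⁻¹ ≡ 12 (mod 29), so λ ≡ 25.
  x = λ² - 11 - 28 = 625 - 39 ≡ 6; y = λ·(11 - 6) - 16 ≡ 22. → (6, 22)
3H = (6, 22).
Finally 4G + 3H:
(17, 11) + (6, 22). λ = (22 - 11)/(6 - 17) ≡ 11/18 mod 29. 18⁻¹ ≡ 21 (mod 29), so λ ≡ 28.
  x = λ² - 17 - 6 = 784 - 23 ≡ 7; y = λ·(17 - 7) - 11 ≡ 8. → (7, 8)

(7, 8)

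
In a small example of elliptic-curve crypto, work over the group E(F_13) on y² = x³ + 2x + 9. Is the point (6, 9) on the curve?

yes

y² = 9² ≡ 3; x³ + 2x + 9 = 237 ≡ 3 (mod 13). 3 = 3.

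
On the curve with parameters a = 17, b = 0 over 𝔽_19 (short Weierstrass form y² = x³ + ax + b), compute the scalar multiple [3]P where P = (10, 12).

Repeated addition: build up to 3P.
2P: tangent at (10, 12): λ = (3·10² + 17)/(2·12) ≡ 13/5. 5⁻¹ ≡ 4 (mod 19) since 5·4 = 20 ≡ 1, so λ ≡ 13·4 ≡ 14.
  x = λ² - 10 - 10 = 196 - 20 ≡ 5; y = λ·(10 - 5) - 12 ≡ 1. → (5, 1)
3P: (5, 1) + (10, 12). λ = (12 - 1)/(10 - 5) ≡ 11/5 mod 19. 5⁻¹ ≡ 4 (mod 19), so λ ≡ 6.
  x = λ² - 5 - 10 = 36 - 15 ≡ 2; y = λ·(5 - 2) - 1 ≡ 17. → (2, 17)

(2, 17)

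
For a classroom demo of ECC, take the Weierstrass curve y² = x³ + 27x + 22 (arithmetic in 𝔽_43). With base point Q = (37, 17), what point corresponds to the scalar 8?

Double-and-add on 8 = (1000)₂. Start with Q = (37, 17) for the leading 1-bit.
double: tangent at (37, 17): λ = (3·37² + 27)/(2·17) ≡ 6/34. 34⁻¹ ≡ 19 (mod 43), so λ ≡ 6·19 ≡ 28.
  x = λ² - 37 - 37 = 784 - 74 ≡ 22; y = λ·(37 - 22) - 17 ≡ 16. → (22, 16)
double: tangent at (22, 16): λ = (3·22² + 27)/(2·16) ≡ 17/32. 32⁻¹ ≡ 39 (mod 43), so λ ≡ 17·39 ≡ 18.
  x = λ² - 22 - 22 = 324 - 44 ≡ 22; y = λ·(22 - 22) - 16 ≡ 27. → (22, 27)
double: tangent at (22, 27): λ = (3·22² + 27)/(2·27) ≡ 17/11. 11⁻¹ ≡ 4 (mod 43), so λ ≡ 17·4 ≡ 25.
  x = λ² - 22 - 22 = 625 - 44 ≡ 22; y = λ·(22 - 22) - 27 ≡ 16. → (22, 16)

(22, 16)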